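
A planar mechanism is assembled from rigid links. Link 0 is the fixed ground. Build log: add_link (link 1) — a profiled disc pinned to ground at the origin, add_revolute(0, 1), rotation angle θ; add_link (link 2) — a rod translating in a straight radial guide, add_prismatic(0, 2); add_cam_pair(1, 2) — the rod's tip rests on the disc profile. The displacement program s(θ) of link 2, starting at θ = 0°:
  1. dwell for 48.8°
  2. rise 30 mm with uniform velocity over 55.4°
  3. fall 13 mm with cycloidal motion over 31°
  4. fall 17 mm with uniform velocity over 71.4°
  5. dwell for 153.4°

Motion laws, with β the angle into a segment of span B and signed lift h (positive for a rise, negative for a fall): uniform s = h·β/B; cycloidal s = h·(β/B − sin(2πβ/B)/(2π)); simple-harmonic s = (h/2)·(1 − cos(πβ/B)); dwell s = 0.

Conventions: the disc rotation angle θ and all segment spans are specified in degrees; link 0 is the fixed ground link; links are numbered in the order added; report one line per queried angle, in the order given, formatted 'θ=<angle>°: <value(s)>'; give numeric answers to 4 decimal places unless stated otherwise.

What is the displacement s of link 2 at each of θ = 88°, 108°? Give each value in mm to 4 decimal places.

seg 1 [0°–48.8°] dwell: s stays 0.0000
seg 2 [48.8°–104.2°] uniform, h=30: θ=88° here. β=39.2, B=55.4. 30·39.2/55.4 = 21.2274 → s = 21.2274
seg 2 [48.8°–104.2°] uniform, h=30: full span → s += 30 → s = 30.0000
seg 3 [104.2°–135.2°] cycloidal, h=-13: θ=108° here. β=3.8, B=31. -13·(0.1226 − sin(2π·0.1226)/(2π)) = -0.1529 → s = 29.8471

θ=88°: 21.2274
θ=108°: 29.8471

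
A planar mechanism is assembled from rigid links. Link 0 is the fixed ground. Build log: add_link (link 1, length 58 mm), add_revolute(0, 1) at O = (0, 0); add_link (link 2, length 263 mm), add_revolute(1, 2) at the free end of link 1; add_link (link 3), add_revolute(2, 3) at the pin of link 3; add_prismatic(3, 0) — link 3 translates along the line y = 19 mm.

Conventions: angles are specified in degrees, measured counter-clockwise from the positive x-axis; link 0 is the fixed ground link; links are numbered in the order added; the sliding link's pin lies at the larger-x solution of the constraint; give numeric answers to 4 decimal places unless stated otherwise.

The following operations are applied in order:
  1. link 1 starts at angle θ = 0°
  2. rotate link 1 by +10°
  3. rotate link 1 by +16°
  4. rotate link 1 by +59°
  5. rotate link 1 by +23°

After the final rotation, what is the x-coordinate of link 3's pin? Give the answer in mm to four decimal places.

geometry: r = 58 mm, L = 263 mm, e = 19 mm; θ starts at 0°
rotate link 1 by +10°: θ ← 0° +10° = 10°
rotate link 1 by +16°: θ ← 10° +16° = 26°
rotate link 1 by +59°: θ ← 26° +59° = 85°
rotate link 1 by +23°: θ ← 85° +23° = 108°
crank pin P = (r cos θ, r sin θ) = (-17.922986, 55.161278)
h = r sin θ − e = 55.161278 − 19 = 36.161278
x = r cos θ + √(L² − h²) = -17.922986 + 260.502134 = 242.579149

242.5791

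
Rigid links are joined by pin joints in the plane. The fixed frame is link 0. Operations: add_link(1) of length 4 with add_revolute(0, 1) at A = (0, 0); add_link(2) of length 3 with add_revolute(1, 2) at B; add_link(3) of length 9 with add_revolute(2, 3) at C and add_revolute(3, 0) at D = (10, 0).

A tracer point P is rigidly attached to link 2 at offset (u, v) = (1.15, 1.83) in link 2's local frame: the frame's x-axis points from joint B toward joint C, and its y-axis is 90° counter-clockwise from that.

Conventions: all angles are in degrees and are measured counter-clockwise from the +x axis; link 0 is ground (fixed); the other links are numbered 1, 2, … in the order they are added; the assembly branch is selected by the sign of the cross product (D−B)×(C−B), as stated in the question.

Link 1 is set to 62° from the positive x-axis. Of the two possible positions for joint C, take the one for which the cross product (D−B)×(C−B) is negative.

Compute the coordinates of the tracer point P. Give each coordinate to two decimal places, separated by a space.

A=(0,0), D=(10.00,0)
B = A + 4.00·(cos62°, sin62°) = (1.8779, 3.5318)
|BD| = 8.8568
circle(B,3.00) ∩ circle(D,9.00): a=0.3637, h=2.9779
  candidates: C₊=(3.3989,6.1176) cross=26.374; C₋=(1.0239,0.6559) cross=-26.374
  branch - wants cross < 0 → take C=(1.0239,0.6559) (cross=-26.374)
ex = (C−B)/|BC| = (-0.2847,-0.9586); ey = (0.9586,-0.2847)
P = B + 1.15·ex + 1.83·ey = (3.3048,1.9085)

3.30 1.91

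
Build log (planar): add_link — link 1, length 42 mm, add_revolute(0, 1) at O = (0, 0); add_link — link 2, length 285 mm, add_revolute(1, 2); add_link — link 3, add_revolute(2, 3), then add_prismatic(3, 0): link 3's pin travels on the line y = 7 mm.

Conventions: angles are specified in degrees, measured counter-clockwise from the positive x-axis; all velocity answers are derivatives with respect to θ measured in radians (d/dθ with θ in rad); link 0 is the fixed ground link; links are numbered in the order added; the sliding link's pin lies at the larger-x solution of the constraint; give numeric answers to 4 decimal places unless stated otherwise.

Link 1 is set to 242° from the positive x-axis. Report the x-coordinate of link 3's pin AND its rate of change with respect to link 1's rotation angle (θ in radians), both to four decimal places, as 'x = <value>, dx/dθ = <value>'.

geometry: r = 42 mm, L = 285 mm, e = 7 mm
crank pin P = (r cos θ, r sin θ) = (-19.717806, -37.083799)
h = r sin θ − e = -37.083799 − 7 = -44.083799
x = r cos θ + √(L² − h²) = -19.717806 + 281.569918 = 261.852112
dx/dθ = −r sin θ − h·r cos θ/√(L² − h²) (θ in radians; h = -44.083799) = 33.996694

x = 261.8521, dx/dθ = 33.9967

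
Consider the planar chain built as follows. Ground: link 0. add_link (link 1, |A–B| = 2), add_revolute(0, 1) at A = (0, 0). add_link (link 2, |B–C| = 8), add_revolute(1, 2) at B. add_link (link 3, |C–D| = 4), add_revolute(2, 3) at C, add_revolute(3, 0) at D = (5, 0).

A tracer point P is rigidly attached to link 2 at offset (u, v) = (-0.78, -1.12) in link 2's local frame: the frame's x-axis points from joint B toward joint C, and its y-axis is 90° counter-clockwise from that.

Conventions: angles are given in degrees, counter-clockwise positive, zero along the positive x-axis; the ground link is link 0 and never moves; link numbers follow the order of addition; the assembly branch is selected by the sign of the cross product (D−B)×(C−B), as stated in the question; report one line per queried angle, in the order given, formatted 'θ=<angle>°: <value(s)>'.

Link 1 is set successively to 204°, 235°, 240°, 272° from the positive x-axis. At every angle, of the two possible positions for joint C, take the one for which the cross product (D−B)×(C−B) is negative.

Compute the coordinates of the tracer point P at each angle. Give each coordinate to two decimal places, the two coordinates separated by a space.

A=(0,0), D=(5.00,0)
θ=204°: B = A + 2.00·(cos204°, sin204°) = (-1.8271, -0.8135)
θ=204°: |BD| = 6.8754
θ=204°: circle(B,8.00) ∩ circle(D,4.00): a=6.9284, h=3.9996
θ=204°:   candidates: C₊=(4.5794,3.9778) cross=27.499; C₋=(5.5259,-3.9653) cross=-27.499
θ=204°:   branch - wants cross < 0 → take C=(5.5259,-3.9653) (cross=-27.499)
θ=204°: ex = (C−B)/|BC| = (0.9191,-0.3940); ey = (0.3940,0.9191)
θ=204°: P = B + -0.78·ex + -1.12·ey = (-2.9853,-1.5356)
θ=235°: B = A + 2.00·(cos235°, sin235°) = (-1.1472, -1.6383)
θ=235°: |BD| = 6.3617
θ=235°: circle(B,8.00) ∩ circle(D,4.00): a=6.9534, h=3.9560
θ=235°:   candidates: C₊=(4.5530,3.9749) cross=25.167; C₋=(6.5905,-3.6702) cross=-25.167
θ=235°:   branch - wants cross < 0 → take C=(6.5905,-3.6702) (cross=-25.167)
θ=235°: ex = (C−B)/|BC| = (0.9672,-0.2540); ey = (0.2540,0.9672)
θ=235°: P = B + -0.78·ex + -1.12·ey = (-2.1860,-2.5235)
θ=240°: B = A + 2.00·(cos240°, sin240°) = (-1.0000, -1.7321)
θ=240°: |BD| = 6.2450
θ=240°: circle(B,8.00) ∩ circle(D,4.00): a=6.9656, h=3.9346
θ=240°:   candidates: C₊=(4.6011,3.9801) cross=24.571; C₋=(6.7836,-3.5804) cross=-24.571
θ=240°:   branch - wants cross < 0 → take C=(6.7836,-3.5804) (cross=-24.571)
θ=240°: ex = (C−B)/|BC| = (0.9729,-0.2310); ey = (0.2310,0.9729)
θ=240°: P = B + -0.78·ex + -1.12·ey = (-2.0177,-2.6415)
θ=272°: B = A + 2.00·(cos272°, sin272°) = (0.0698, -1.9988)
θ=272°: |BD| = 5.3200
θ=272°: circle(B,8.00) ∩ circle(D,4.00): a=7.1713, h=3.5458
θ=272°:   candidates: C₊=(5.3835,3.9816) cross=18.863; C₋=(8.0479,-2.5904) cross=-18.863
θ=272°:   branch - wants cross < 0 → take C=(8.0479,-2.5904) (cross=-18.863)
θ=272°: ex = (C−B)/|BC| = (0.9973,-0.0740); ey = (0.0740,0.9973)
θ=272°: P = B + -0.78·ex + -1.12·ey = (-0.7909,-3.0580)

θ=204°: -2.99 -1.54
θ=235°: -2.19 -2.52
θ=240°: -2.02 -2.64
θ=272°: -0.79 -3.06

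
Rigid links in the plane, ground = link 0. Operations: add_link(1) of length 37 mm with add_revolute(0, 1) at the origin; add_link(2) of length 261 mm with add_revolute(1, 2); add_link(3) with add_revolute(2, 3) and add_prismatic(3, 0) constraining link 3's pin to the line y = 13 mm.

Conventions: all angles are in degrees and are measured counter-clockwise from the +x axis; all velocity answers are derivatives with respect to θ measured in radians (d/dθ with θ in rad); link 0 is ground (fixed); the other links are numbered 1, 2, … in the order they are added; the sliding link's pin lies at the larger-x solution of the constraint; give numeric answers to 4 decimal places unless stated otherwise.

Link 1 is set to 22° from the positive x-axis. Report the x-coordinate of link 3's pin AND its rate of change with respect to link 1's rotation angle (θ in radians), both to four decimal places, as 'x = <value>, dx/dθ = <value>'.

geometry: r = 37 mm, L = 261 mm, e = 13 mm
crank pin P = (r cos θ, r sin θ) = (34.305803, 13.860444)
h = r sin θ − e = 13.860444 − 13 = 0.860444
x = r cos θ + √(L² − h²) = 34.305803 + 260.998582 = 295.304384
dx/dθ = −r sin θ − h·r cos θ/√(L² − h²) (θ in radians; h = 0.860444) = -13.973541

x = 295.3044, dx/dθ = -13.9735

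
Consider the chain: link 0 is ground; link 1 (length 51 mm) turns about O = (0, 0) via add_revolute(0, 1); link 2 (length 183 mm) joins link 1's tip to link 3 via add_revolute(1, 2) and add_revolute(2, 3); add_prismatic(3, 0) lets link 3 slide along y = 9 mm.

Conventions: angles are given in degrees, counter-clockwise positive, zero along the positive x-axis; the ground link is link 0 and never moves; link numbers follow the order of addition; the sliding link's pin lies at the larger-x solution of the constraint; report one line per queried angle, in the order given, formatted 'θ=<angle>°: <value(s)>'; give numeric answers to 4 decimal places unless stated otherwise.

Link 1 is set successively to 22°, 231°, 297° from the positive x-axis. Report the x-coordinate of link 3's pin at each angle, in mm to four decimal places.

geometry: r = 51 mm, L = 183 mm, e = 9 mm
θ=22°: crank pin P = (r cos θ, r sin θ) = (47.286377, 19.104936)
θ=22°: h = r sin θ − e = 19.104936 − 9 = 10.104936
θ=22°: x = r cos θ + √(L² − h²) = 47.286377 + 182.720799 = 230.007175
θ=231°: crank pin P = (r cos θ, r sin θ) = (-32.095340, -39.634444)
θ=231°: h = r sin θ − e = -39.634444 − 9 = -48.634444
θ=231°: x = r cos θ + √(L² − h²) = -32.095340 + 176.419077 = 144.323737
θ=297°: crank pin P = (r cos θ, r sin θ) = (23.153515, -45.441333)
θ=297°: h = r sin θ − e = -45.441333 − 9 = -54.441333
θ=297°: x = r cos θ + √(L² − h²) = 23.153515 + 174.714456 = 197.867972

θ=22°: 230.0072
θ=231°: 144.3237
θ=297°: 197.8680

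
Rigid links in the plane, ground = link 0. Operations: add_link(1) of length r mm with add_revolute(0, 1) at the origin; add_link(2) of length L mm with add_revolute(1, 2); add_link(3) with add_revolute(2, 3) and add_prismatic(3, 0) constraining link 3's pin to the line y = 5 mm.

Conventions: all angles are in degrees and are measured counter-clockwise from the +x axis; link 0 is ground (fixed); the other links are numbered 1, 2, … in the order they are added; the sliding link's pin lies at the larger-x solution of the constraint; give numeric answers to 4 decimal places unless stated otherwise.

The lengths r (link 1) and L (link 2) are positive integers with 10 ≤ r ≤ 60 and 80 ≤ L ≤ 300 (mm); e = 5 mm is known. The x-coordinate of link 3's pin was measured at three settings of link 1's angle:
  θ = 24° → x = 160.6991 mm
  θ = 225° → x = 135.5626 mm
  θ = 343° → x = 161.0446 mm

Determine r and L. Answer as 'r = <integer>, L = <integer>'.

constraint per measurement: (x − r cos θ)² + (r sin θ − e)² = L²
subtracting the θ₁ and θ₂ equations cancels the r² and L² terms:
r = (x₁² − x₂²) / (2[(x₁cos θ₁ + e sin θ₁) − (x₂cos θ₂ + e sin θ₂)]) = 15.0000 → r = 15
L² = (x₁ − r cos θ₁)² + (r sin θ₁ − e)² = 21609.0123 → L = 147.0000 → L = 147
check at θ₃=343°: x = 161.0446 (printed 161.0446) ✓

r = 15, L = 147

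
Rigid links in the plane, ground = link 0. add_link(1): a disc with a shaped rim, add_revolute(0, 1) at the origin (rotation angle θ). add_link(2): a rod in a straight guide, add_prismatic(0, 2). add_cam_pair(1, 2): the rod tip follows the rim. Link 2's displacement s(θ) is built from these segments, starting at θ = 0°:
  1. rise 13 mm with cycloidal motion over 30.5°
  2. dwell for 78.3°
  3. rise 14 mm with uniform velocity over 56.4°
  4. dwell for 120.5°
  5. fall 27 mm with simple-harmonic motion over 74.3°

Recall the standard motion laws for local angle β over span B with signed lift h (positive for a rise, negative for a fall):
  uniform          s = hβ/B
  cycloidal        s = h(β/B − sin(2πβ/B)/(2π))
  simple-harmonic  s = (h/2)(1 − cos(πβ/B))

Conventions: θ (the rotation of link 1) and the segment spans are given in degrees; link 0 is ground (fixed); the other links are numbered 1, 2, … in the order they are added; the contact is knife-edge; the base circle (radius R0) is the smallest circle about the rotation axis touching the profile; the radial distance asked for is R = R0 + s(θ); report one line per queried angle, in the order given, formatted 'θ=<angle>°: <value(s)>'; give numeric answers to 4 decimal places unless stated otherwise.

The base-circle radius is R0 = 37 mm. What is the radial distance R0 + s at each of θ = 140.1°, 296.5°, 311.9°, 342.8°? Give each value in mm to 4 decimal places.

segment 1 (0° to 30.5°, cycloidal, h = 13) is passed completely: s = 0.0000 + (13) = 13.0000
segment 2 (30.5° to 108.8°, dwell): s unchanged at 13.0000
θ = 140.1° falls in segment 3 (108.8° to 165.2°, uniform, h = 14): β = 140.1 − 108.8 = 31.3°, B = 56.4°; Δs = 14·31.3/56.4 = 7.7695; s = 13.0000 + 7.7695 = 20.7695
segment 3 (108.8° to 165.2°, uniform, h = 14) is passed completely: s = 13.0000 + (14) = 27.0000
segment 4 (165.2° to 285.7°, dwell): s unchanged at 27.0000
θ = 296.5° falls in segment 5 (285.7° to 360°, simple-harmonic, h = -27): β = 296.5 − 285.7 = 10.8°, B = 74.3°; Δs = -27/2·(1 − cos(π·0.1454)) = -1.3833; s = 27.0000 − 1.3833 = 25.6167
θ = 311.9° falls in segment 5 (285.7° to 360°, simple-harmonic, h = -27): β = 311.9 − 285.7 = 26.2°, B = 74.3°; Δs = -27/2·(1 − cos(π·0.3526)) = -7.4705; s = 27.0000 − 7.4705 = 19.5295
θ = 342.8° falls in segment 5 (285.7° to 360°, simple-harmonic, h = -27): β = 342.8 − 285.7 = 57.1°, B = 74.3°; Δs = -27/2·(1 − cos(π·0.7685)) = -23.5845; s = 27.0000 − 23.5845 = 3.4155
θ=140.1°: R = R0 + s = 37 + 20.7695 = 57.7695
θ=296.5°: R = R0 + s = 37 + 25.6167 = 62.6167
θ=311.9°: R = R0 + s = 37 + 19.5295 = 56.5295
θ=342.8°: R = R0 + s = 37 + 3.4155 = 40.4155

θ=140.1°: 57.7695
θ=296.5°: 62.6167
θ=311.9°: 56.5295
θ=342.8°: 40.4155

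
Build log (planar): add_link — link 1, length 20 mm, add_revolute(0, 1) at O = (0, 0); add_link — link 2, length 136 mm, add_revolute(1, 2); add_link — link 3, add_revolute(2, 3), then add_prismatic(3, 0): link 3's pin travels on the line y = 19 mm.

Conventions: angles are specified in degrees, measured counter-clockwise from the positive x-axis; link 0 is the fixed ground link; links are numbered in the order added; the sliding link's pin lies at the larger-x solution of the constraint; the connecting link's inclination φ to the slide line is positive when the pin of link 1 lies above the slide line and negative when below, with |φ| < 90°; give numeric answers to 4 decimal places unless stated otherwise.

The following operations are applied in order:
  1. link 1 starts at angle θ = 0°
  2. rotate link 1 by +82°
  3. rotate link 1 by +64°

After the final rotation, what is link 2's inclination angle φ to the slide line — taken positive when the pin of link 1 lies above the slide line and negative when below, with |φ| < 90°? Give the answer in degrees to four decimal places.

geometry: r = 20 mm, L = 136 mm, e = 19 mm; θ starts at 0°
rotate link 1 by +82°: θ ← 0° +82° = 82°
rotate link 1 by +64°: θ ← 82° +64° = 146°
h = r sin θ − e = 11.183858 − 19 = -7.816142
sin φ = h / L = -7.816142 / 136 = -0.05747163
φ = arcsin(-0.05747163) = -3.294697°

-3.2947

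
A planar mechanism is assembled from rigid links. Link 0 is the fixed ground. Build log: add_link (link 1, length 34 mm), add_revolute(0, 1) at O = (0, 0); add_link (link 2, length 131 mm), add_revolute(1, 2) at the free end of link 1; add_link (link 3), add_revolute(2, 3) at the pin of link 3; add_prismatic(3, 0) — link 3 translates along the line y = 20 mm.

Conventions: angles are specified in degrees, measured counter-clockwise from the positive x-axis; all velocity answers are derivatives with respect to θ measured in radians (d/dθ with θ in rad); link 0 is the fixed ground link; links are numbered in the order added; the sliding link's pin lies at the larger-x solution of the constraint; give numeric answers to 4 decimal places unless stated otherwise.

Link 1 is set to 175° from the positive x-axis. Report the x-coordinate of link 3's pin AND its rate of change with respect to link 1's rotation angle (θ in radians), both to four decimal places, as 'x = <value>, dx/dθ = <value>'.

geometry: r = 34 mm, L = 131 mm, e = 20 mm
crank pin P = (r cos θ, r sin θ) = (-33.870620, 2.963295)
h = r sin θ − e = 2.963295 − 20 = -17.036705
x = r cos θ + √(L² − h²) = -33.870620 + 129.887454 = 96.016834
dx/dθ = −r sin θ − h·r cos θ/√(L² − h²) (θ in radians; h = -17.036705) = -7.405939

x = 96.0168, dx/dθ = -7.4059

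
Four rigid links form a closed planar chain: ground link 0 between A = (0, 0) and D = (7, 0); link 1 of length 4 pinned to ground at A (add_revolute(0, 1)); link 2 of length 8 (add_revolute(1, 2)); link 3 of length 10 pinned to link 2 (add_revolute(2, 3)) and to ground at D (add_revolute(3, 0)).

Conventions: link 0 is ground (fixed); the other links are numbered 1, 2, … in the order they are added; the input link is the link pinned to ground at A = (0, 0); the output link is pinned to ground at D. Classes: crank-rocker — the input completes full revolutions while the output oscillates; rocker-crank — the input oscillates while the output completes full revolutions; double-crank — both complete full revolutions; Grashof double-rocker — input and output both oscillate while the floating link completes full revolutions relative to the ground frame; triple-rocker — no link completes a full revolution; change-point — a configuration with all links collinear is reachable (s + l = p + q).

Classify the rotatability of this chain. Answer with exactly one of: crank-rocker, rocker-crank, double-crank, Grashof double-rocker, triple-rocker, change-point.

lengths: ground=7, input=4, coupler=8, output=10
sorted: s=4 (shortest), l=10 (longest), p+q=15
s + l = 14 vs p + q = 15
s + l < p + q (Grashof) with shortest = input link → crank-rocker

crank-rocker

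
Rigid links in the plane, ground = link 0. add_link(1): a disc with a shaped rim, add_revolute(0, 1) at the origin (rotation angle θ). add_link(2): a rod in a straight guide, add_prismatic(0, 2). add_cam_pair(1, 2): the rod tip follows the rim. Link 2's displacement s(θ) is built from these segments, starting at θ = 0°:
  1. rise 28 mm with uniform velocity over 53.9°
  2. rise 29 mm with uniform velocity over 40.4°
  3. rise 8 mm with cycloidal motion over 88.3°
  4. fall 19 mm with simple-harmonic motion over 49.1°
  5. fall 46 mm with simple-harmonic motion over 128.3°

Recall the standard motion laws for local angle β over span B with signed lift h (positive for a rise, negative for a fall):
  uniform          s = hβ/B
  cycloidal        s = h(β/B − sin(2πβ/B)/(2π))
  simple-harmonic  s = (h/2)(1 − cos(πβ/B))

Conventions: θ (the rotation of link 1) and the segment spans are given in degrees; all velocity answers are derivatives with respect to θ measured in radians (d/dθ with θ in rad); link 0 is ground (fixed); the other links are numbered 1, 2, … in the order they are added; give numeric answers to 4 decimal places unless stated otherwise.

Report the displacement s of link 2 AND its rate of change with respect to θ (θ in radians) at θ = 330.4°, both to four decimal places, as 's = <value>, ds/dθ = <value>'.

segment 1 (0° to 53.9°, uniform, h = 28) is passed completely: s = 0.0000 + (28) = 28.0000
segment 2 (53.9° to 94.3°, uniform, h = 29) is passed completely: s = 28.0000 + (29) = 57.0000
segment 3 (94.3° to 182.6°, cycloidal, h = 8) is passed completely: s = 57.0000 + (8) = 65.0000
segment 4 (182.6° to 231.7°, simple-harmonic, h = -19) is passed completely: s = 65.0000 + (-19) = 46.0000
θ = 330.4° falls in segment 5 (231.7° to 360°, simple-harmonic, h = -46): β = 330.4 − 231.7 = 98.7°, B = 128.3°; Δs = -46/2·(1 − cos(π·0.7693)) = -40.2186; s = 46.0000 − 40.2186 = 5.7814
velocity in seg [231.7°–360°] (simple-harmonic), θ in radians: β = 98.7° = 1.7226 rad, B = 128.3° = 2.2393 rad; ds/dθ = (πh/(2B)) sin(πβ/B) = (π·(-46)/(2·2.2393)) sin(π·0.7693) = -21.393173 mm/rad

s = 5.7814, ds/dθ = -21.3932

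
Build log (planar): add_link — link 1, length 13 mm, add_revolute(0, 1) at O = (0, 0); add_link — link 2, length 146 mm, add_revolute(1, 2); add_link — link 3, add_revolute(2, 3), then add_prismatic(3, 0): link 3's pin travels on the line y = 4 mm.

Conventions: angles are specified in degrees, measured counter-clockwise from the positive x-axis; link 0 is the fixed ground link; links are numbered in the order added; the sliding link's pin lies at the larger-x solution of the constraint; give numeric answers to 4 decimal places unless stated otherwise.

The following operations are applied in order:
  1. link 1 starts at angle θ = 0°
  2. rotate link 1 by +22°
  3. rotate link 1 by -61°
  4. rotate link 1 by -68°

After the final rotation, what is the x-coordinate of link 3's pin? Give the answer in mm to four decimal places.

geometry: r = 13 mm, L = 146 mm, e = 4 mm; θ starts at 0°
rotate link 1 by +22°: θ ← 0° +22° = 22°
rotate link 1 by -61°: θ ← 22° -61° = -39°
rotate link 1 by -68°: θ ← -39° -68° = -107°
crank pin P = (r cos θ, r sin θ) = (-3.800832, -12.431962)
h = r sin θ − e = -12.431962 − 4 = -16.431962
x = r cos θ + √(L² − h²) = -3.800832 + 145.072363 = 141.271531

141.2715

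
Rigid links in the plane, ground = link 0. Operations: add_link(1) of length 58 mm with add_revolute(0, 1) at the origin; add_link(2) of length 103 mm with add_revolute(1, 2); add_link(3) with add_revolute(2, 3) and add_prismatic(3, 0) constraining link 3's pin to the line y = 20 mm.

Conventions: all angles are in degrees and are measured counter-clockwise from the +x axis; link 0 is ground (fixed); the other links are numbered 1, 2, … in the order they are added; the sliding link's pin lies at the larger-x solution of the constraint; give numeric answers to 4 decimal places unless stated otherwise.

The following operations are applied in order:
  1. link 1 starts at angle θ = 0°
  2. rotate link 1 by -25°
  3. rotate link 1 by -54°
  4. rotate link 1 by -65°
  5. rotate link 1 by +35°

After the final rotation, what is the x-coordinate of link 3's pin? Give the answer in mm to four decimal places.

geometry: r = 58 mm, L = 103 mm, e = 20 mm; θ starts at 0°
rotate link 1 by -25°: θ ← 0° -25° = -25°
rotate link 1 by -54°: θ ← -25° -54° = -79°
rotate link 1 by -65°: θ ← -79° -65° = -144°
rotate link 1 by +35°: θ ← -144° +35° = -109°
crank pin P = (r cos θ, r sin θ) = (-18.882953, -54.840077)
h = r sin θ − e = -54.840077 − 20 = -74.840077
x = r cos θ + √(L² − h²) = -18.882953 + 70.766961 = 51.884008

51.8840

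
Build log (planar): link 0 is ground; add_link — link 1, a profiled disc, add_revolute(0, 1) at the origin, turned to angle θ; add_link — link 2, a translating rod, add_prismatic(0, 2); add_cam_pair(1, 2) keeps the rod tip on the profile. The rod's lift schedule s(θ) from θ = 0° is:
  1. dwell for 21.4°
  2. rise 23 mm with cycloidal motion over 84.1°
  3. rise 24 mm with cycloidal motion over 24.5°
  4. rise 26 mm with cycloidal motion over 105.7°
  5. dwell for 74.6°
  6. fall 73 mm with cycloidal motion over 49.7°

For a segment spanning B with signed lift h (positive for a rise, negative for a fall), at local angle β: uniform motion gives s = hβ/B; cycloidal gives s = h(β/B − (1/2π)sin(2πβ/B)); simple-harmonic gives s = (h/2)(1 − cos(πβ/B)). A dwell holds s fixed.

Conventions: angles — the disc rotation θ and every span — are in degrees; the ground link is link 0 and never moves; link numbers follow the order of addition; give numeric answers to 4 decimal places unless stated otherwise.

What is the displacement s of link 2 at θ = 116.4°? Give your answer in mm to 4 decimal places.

seg 1 [0°–21.4°] dwell: s stays 0.0000
seg 2 [21.4°–105.5°] cycloidal, h=23: full span → s += 23 → s = 23.0000
seg 3 [105.5°–130°] cycloidal, h=24: θ=116.4° here. β=10.9, B=24.5. 24·(0.4449 − sin(2π·0.4449)/(2π)) = 9.3814 → s = 32.3814

32.3814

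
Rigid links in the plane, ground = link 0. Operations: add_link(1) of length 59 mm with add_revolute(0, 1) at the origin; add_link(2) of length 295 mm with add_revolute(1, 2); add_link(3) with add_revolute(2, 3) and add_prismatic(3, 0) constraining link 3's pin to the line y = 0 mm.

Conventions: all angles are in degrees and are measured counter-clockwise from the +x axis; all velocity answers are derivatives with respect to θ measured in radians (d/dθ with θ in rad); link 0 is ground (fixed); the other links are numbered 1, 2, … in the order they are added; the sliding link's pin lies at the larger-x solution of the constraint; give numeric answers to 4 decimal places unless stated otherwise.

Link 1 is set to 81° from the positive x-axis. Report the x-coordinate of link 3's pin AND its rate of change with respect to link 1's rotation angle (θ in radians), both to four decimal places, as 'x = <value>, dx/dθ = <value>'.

geometry: r = 59 mm, L = 295 mm, e = 0 mm
crank pin P = (r cos θ, r sin θ) = (9.229633, 58.273612)
h = r sin θ − e = 58.273612 − 0 = 58.273612
x = r cos θ + √(L² − h²) = 9.229633 + 289.187113 = 298.416746
dx/dθ = −r sin θ − h·r cos θ/√(L² − h²) (θ in radians; h = 58.273612) = -60.133460

x = 298.4167, dx/dθ = -60.1335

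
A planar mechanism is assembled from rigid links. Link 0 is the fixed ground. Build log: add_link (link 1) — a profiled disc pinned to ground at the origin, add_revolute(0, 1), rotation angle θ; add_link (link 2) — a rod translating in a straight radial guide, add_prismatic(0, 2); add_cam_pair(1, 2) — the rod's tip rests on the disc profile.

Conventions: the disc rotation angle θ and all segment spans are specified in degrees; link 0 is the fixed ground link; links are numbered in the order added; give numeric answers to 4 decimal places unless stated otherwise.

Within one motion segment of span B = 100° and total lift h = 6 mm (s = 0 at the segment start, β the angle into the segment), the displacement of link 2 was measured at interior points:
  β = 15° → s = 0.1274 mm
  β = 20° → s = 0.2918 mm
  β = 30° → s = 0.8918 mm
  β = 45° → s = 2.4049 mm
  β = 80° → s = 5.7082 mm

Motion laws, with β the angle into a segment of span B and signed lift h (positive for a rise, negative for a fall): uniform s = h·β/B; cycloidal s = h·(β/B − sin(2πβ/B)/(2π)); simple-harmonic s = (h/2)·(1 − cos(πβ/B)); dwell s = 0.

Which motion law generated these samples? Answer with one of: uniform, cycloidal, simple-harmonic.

candidates at β/B = r: uniform s = h·r (linear in β); cycloidal s = h·(r − sin(2πr)/(2π)); simple-harmonic s = (h/2)(1 − cos(πr))
β=15°: printed 0.1274 | uniform 0.9000, cycloidal 0.1274, simple-harmonic 0.3270
β=20°: printed 0.2918 | uniform 1.2000, cycloidal 0.2918, simple-harmonic 0.5729
β=30°: printed 0.8918 | uniform 1.8000, cycloidal 0.8918, simple-harmonic 1.2366
β=45°: printed 2.4049 | uniform 2.7000, cycloidal 2.4049, simple-harmonic 2.5307
β=80°: printed 5.7082 | uniform 4.8000, cycloidal 5.7082, simple-harmonic 5.4271
only one law matches every sample → cycloidal

cycloidal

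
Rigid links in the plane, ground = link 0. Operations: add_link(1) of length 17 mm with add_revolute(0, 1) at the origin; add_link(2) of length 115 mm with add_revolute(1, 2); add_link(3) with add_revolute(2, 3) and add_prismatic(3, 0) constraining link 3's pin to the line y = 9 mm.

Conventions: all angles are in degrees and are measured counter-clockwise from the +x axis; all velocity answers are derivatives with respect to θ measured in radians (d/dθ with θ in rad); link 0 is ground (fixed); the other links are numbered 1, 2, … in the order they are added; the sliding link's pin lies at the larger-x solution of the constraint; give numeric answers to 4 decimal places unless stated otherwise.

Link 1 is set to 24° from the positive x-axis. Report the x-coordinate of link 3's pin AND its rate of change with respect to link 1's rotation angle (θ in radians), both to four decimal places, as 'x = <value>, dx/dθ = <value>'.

geometry: r = 17 mm, L = 115 mm, e = 9 mm
crank pin P = (r cos θ, r sin θ) = (15.530273, 6.914523)
h = r sin θ − e = 6.914523 − 9 = -2.085477
x = r cos θ + √(L² − h²) = 15.530273 + 114.981089 = 130.511362
dx/dθ = −r sin θ − h·r cos θ/√(L² − h²) (θ in radians; h = -2.085477) = -6.632842

x = 130.5114, dx/dθ = -6.6328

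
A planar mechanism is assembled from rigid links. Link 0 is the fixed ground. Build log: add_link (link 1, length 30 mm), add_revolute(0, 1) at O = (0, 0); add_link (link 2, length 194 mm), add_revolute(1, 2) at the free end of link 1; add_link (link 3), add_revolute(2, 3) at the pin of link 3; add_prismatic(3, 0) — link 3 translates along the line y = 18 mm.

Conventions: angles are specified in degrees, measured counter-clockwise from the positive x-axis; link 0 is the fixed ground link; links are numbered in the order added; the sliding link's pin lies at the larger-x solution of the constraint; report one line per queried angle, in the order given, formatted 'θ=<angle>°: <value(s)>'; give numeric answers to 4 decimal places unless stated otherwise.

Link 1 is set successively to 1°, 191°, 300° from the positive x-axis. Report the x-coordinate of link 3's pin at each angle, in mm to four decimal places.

geometry: r = 30 mm, L = 194 mm, e = 18 mm
θ=1°: crank pin P = (r cos θ, r sin θ) = (29.995431, 0.523572)
θ=1°: h = r sin θ − e = 0.523572 − 18 = -17.476428
θ=1°: x = r cos θ + √(L² − h²) = 29.995431 + 193.211217 = 223.206648
θ=191°: crank pin P = (r cos θ, r sin θ) = (-29.448816, -5.724270)
θ=191°: h = r sin θ − e = -5.724270 − 18 = -23.724270
θ=191°: x = r cos θ + √(L² − h²) = -29.448816 + 192.543915 = 163.095099
θ=300°: crank pin P = (r cos θ, r sin θ) = (15.000000, -25.980762)
θ=300°: h = r sin θ − e = -25.980762 − 18 = -43.980762
θ=300°: x = r cos θ + √(L² − h²) = 15.000000 + 188.948915 = 203.948915

θ=1°: 223.2066
θ=191°: 163.0951
θ=300°: 203.9489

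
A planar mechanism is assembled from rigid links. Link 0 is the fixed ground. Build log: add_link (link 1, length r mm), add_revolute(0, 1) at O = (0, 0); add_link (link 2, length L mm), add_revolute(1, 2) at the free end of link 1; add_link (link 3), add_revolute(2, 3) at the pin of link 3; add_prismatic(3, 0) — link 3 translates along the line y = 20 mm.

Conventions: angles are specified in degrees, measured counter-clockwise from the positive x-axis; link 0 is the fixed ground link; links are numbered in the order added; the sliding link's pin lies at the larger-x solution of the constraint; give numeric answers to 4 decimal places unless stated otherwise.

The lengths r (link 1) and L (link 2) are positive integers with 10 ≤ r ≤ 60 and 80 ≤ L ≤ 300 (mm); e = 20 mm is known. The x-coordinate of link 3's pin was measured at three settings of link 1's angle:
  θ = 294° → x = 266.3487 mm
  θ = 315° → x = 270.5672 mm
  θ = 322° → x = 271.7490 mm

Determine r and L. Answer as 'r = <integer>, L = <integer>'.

constraint per measurement: (x − r cos θ)² + (r sin θ − e)² = L²
subtracting the θ₁ and θ₂ equations cancels the r² and L² terms:
r = (x₁² − x₂²) / (2[(x₁cos θ₁ + e sin θ₁) − (x₂cos θ₂ + e sin θ₂)]) = 13.0000 → r = 13
L² = (x₁ − r cos θ₁)² + (r sin θ₁ − e)² = 69168.9955 → L = 263.0000 → L = 263
check at θ₃=322°: x = 271.7490 (printed 271.7490) ✓

r = 13, L = 263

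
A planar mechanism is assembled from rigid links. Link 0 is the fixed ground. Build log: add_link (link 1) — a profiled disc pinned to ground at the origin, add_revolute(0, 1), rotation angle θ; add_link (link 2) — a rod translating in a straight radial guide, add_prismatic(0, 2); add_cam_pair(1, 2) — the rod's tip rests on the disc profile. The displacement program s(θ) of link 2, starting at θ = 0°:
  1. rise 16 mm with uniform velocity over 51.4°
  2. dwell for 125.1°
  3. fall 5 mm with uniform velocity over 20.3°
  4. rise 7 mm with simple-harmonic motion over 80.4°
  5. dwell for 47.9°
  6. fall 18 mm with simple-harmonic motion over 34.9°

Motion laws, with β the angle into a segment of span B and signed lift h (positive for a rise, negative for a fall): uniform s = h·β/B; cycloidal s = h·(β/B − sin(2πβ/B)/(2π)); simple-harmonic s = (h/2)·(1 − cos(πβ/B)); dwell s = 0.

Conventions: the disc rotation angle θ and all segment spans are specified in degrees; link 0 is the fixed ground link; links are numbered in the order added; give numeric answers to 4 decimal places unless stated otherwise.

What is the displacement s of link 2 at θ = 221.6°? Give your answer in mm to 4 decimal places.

seg 1 [0°–51.4°] uniform, h=16: full span → s += 16 → s = 16.0000
seg 2 [51.4°–176.5°] dwell: s stays 16.0000
seg 3 [176.5°–196.8°] uniform, h=-5: full span → s += -5 → s = 11.0000
seg 4 [196.8°–277.2°] simple-harmonic, h=7: θ=221.6° here. β=24.8, B=80.4. 7/2·(1 − cos(π·0.3085)) = 1.5187 → s = 12.5187

12.5187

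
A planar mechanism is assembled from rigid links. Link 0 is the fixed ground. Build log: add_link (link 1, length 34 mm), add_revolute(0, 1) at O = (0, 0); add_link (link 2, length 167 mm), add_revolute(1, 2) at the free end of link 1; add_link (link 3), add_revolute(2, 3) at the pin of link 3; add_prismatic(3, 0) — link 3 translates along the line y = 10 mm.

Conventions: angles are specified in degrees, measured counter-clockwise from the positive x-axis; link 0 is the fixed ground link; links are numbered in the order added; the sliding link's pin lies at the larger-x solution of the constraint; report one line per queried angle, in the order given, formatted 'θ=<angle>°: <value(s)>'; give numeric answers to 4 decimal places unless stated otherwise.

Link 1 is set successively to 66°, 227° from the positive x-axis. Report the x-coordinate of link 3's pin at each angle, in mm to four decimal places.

geometry: r = 34 mm, L = 167 mm, e = 10 mm
θ=66°: crank pin P = (r cos θ, r sin θ) = (13.829046, 31.060546)
θ=66°: h = r sin θ − e = 31.060546 − 10 = 21.060546
θ=66°: x = r cos θ + √(L² − h²) = 13.829046 + 165.666694 = 179.495740
θ=227°: crank pin P = (r cos θ, r sin θ) = (-23.187944, -24.866026)
θ=227°: h = r sin θ − e = -24.866026 − 10 = -34.866026
θ=227°: x = r cos θ + √(L² − h²) = -23.187944 + 163.319810 = 140.131865

θ=66°: 179.4957
θ=227°: 140.1319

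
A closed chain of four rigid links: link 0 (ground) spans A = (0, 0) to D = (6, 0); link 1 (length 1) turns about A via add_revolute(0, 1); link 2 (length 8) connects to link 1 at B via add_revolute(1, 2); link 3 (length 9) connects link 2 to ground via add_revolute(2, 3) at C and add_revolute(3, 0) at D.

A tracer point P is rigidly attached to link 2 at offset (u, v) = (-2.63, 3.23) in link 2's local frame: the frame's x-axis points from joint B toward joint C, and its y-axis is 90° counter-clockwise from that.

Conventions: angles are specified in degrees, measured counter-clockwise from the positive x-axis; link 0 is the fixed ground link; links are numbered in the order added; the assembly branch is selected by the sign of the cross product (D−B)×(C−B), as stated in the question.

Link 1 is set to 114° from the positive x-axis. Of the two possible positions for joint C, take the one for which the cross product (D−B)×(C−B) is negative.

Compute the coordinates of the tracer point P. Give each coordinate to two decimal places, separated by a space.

A=(0,0), D=(6.00,0)
B = A + 1.00·(cos114°, sin114°) = (-0.4067, 0.9135)
|BD| = 6.4715
circle(B,8.00) ∩ circle(D,9.00): a=1.9223, h=7.7656
  candidates: C₊=(2.5926,8.3300) cross=50.255; C₋=(0.4001,-7.0457) cross=-50.255
  branch - wants cross < 0 → take C=(0.4001,-7.0457) (cross=-50.255)
ex = (C−B)/|BC| = (0.1009,-0.9949); ey = (0.9949,0.1009)
P = B + -2.63·ex + 3.23·ey = (2.5415,3.8559)

2.54 3.86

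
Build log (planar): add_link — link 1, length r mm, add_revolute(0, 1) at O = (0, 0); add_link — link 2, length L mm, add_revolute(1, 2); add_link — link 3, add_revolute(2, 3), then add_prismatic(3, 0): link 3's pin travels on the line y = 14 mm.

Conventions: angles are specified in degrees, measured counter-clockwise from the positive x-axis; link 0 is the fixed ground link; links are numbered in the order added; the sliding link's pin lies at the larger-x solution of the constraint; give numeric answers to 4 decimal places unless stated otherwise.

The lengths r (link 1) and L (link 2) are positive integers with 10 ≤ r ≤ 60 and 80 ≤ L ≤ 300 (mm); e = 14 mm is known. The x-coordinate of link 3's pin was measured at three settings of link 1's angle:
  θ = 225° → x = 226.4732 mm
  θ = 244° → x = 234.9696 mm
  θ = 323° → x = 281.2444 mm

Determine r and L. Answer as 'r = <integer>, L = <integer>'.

constraint per measurement: (x − r cos θ)² + (r sin θ − e)² = L²
subtracting the θ₁ and θ₂ equations cancels the r² and L² terms:
r = (x₁² − x₂²) / (2[(x₁cos θ₁ + e sin θ₁) − (x₂cos θ₂ + e sin θ₂)]) = 35.9997 → r = 36
L² = (x₁ − r cos θ₁)² + (r sin θ₁ − e)² = 65025.0069 → L = 255.0000 → L = 255
check at θ₃=323°: x = 281.2444 (printed 281.2444) ✓

r = 36, L = 255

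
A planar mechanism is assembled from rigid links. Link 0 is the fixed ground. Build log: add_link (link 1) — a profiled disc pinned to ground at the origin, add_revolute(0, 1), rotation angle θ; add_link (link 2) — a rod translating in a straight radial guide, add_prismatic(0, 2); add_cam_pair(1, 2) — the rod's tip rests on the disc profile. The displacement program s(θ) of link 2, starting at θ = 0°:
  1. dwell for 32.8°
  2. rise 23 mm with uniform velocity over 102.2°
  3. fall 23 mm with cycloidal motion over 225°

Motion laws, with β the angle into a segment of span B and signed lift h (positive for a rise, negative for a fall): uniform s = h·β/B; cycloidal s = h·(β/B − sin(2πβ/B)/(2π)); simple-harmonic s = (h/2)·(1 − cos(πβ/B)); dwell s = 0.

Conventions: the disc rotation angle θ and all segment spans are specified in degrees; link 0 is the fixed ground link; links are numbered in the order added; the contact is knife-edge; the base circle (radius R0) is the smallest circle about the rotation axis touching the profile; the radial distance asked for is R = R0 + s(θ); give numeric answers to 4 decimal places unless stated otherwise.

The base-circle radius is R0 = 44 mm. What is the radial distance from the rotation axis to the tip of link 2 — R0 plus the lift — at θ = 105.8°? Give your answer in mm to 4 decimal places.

seg 1 [0°–32.8°] dwell: s stays 0.0000
seg 2 [32.8°–135°] uniform, h=23: θ=105.8° here. β=73, B=102.2. 23·73/102.2 = 16.4286 → s = 16.4286
R = R0 + s = 44 + 16.4286 = 60.4286

60.4286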